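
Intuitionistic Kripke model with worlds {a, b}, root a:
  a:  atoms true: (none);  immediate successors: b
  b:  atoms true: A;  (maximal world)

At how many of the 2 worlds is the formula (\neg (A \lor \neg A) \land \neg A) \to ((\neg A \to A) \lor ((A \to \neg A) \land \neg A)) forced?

2

a: forces it.
b: forces it.
Worlds forcing the formula: {a, b}.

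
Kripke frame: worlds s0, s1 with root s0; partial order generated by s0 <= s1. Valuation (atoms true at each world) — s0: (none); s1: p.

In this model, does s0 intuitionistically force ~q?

s0 ||- ~q: no world accessible from s0 forces q.

Yes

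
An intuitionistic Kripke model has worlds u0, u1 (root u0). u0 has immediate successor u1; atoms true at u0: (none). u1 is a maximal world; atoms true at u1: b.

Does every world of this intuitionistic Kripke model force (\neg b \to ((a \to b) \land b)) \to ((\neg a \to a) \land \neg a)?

No

Not every world: u0 \nVdash (\neg b \to ((a \to b) \land b)) \to ((\neg a \to a) \land \neg a).
u0 \nVdash (\neg b \to ((a \to b) \land b)) \to ((\neg a \to a) \land \neg a): already at u0 itself, u0 \Vdash \neg b \to ((a \to b) \land b) but u0 \nVdash (\neg a \to a) \land \neg a.
u0 \nVdash (\neg a \to a) \land \neg a since u0 fails \neg a \to a.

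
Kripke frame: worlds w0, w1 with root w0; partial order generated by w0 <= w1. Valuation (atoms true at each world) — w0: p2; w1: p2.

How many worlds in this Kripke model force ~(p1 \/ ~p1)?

w0: does not force it — w0 ||-/- ~(p1 \/ ~p1) since w0 is accessible from w0 and w0 ||- p1 \/ ~p1.
w1: does not force it — w1 ||-/- ~(p1 \/ ~p1) since w1 is accessible from w1 and w1 ||- p1 \/ ~p1.
Worlds forcing the formula: { }.

0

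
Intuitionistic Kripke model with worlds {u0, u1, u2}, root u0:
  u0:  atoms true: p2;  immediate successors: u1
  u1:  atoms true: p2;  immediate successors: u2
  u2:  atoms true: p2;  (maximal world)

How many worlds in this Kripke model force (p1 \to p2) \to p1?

u0: does not force it — u0 \nVdash (p1 \to p2) \to p1: already at u0 itself, u0 \Vdash p1 \to p2 but u0 \nVdash p1.
u1: does not force it — u1 \nVdash (p1 \to p2) \to p1: already at u1 itself, u1 \Vdash p1 \to p2 but u1 \nVdash p1.
u2: does not force it — u2 \nVdash (p1 \to p2) \to p1: already at u2 itself, u2 \Vdash p1 \to p2 but u2 \nVdash p1.
Worlds forcing the formula: { }.

0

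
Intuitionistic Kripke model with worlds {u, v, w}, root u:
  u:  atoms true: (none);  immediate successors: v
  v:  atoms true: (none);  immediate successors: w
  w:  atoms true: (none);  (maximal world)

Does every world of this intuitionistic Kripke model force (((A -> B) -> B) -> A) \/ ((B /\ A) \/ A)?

u ||- (((A -> B) -> B) -> A) \/ ((B /\ A) \/ A) via the disjunct ((A -> B) -> B) -> A.
Since the root u forces (((A -> B) -> B) -> A) \/ ((B /\ A) \/ A) and forcing is persistent (monotone upward), every world forces it.

Yes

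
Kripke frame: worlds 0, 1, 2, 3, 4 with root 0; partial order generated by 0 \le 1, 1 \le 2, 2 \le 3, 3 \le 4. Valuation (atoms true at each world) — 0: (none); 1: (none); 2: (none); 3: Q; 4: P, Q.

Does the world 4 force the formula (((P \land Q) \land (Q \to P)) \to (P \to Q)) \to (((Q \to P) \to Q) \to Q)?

Yes

4 \Vdash (((P \land Q) \land (Q \to P)) \to (P \to Q)) \to (((Q \to P) \to Q) \to Q): every world accessible from 4 that forces ((P \land Q) \land (Q \to P)) \to (P \to Q) (namely 4) also forces ((Q \to P) \to Q) \to Q.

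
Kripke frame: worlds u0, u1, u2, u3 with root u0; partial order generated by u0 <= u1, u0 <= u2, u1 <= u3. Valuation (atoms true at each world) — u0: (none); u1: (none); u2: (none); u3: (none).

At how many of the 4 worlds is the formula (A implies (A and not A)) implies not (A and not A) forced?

4

u0: forces it.
u1: forces it.
u2: forces it.
u3: forces it.
Worlds forcing the formula: {u0, u1, u2, u3}.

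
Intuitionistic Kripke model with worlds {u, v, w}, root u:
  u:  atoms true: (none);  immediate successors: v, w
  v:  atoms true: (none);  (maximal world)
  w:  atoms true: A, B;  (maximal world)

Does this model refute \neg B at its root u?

u \nVdash \neg B since w is accessible from u and w \Vdash B.
So the root u does not force \neg B; the model is a countermodel.

Yes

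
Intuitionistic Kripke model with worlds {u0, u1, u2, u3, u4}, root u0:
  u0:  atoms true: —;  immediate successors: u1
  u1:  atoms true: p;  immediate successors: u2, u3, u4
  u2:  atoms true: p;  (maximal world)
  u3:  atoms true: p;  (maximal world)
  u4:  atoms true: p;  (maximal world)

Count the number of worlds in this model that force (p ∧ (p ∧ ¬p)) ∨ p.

4

u0: does not force it — u0 ⊮ (p ∧ (p ∧ ¬p)) ∨ p: neither disjunct is forced at u0.
u1: forces it.
u2: forces it.
u3: forces it.
u4: forces it.
Worlds forcing the formula: {u1, u2, u3, u4}.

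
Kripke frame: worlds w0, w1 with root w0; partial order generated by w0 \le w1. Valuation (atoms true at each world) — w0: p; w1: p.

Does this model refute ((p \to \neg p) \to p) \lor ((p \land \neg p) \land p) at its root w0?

No

w0 \Vdash ((p \to \neg p) \to p) \lor ((p \land \neg p) \land p) via the disjunct (p \to \neg p) \to p.
So the root w0 forces ((p \to \neg p) \to p) \lor ((p \land \neg p) \land p); the model is not a countermodel.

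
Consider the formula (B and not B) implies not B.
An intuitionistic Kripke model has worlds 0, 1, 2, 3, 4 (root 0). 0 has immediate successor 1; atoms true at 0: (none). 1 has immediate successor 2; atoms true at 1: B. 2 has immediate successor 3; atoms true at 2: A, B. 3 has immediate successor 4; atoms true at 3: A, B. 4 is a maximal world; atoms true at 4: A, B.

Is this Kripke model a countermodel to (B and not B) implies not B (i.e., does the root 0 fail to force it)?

0 forces (B and not B) implies not B vacuously: no world accessible from 0 forces the antecedent B and not B.
So the root 0 forces (B and not B) implies not B; the model is not a countermodel.

No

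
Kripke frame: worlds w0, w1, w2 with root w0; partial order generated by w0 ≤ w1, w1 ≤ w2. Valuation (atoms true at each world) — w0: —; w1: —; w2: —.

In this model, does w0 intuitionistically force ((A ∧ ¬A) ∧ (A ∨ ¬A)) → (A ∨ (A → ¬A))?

Yes

w0 ⊩ ((A ∧ ¬A) ∧ (A ∨ ¬A)) → (A ∨ (A → ¬A)) vacuously: no world accessible from w0 forces the antecedent (A ∧ ¬A) ∧ (A ∨ ¬A).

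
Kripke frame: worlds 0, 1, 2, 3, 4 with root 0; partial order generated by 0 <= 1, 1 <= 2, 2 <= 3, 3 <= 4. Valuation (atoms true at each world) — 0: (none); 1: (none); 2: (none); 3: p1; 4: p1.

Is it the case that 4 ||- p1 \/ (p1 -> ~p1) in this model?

4 ||- p1 \/ (p1 -> ~p1) via the disjunct p1.

Yes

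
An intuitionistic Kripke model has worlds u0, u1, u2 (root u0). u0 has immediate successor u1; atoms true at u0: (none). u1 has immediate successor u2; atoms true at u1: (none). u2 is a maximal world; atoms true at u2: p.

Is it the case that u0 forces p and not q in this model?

u0 does not force p and not q since u0 fails p.

No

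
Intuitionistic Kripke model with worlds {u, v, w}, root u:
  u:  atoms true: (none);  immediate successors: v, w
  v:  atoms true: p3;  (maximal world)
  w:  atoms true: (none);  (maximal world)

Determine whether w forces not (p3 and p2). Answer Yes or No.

Yes

w forces not (p3 and p2): no world accessible from w forces p3 and p2.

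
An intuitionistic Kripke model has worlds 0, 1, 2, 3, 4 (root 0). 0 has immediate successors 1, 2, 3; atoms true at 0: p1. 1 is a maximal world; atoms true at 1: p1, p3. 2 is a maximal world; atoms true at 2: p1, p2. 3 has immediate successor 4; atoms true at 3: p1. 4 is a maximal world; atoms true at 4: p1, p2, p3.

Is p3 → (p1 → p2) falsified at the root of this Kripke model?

Yes

0 ⊮ p3 → (p1 → p2): at the accessible world 1, 1 ⊩ p3 but 1 ⊮ p1 → p2.
1 ⊮ p1 → p2: already at 1 itself, 1 ⊩ p1 but 1 ⊮ p2.
1 lacks atom p2, so 1 ⊮ p2.
So the root 0 does not force p3 → (p1 → p2); the model is a countermodel.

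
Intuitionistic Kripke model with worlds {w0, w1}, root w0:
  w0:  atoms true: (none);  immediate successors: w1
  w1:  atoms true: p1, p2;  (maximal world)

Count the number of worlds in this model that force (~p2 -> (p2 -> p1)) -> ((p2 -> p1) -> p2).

w0: does not force it — w0 ||-/- (~p2 -> (p2 -> p1)) -> ((p2 -> p1) -> p2): already at w0 itself, w0 ||- ~p2 -> (p2 -> p1) but w0 ||-/- (p2 -> p1) -> p2.
w1: forces it.
Worlds forcing the formula: {w1}.

1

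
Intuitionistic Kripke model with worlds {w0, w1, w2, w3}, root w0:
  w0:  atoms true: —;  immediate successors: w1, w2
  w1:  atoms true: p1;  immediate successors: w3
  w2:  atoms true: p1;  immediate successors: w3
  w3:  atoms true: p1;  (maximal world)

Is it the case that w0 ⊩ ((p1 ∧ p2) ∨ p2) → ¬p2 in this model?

w0 ⊩ ((p1 ∧ p2) ∨ p2) → ¬p2 vacuously: no world accessible from w0 forces the antecedent (p1 ∧ p2) ∨ p2.

Yes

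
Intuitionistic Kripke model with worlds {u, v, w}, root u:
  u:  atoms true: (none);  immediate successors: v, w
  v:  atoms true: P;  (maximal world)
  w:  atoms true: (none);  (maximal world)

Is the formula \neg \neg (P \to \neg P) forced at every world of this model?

Not every world: u \nVdash \neg \neg (P \to \neg P).
u \nVdash \neg \neg (P \to \neg P) since v is accessible from u and v \Vdash \neg (P \to \neg P).
v \Vdash \neg (P \to \neg P): no world accessible from v forces P \to \neg P.

No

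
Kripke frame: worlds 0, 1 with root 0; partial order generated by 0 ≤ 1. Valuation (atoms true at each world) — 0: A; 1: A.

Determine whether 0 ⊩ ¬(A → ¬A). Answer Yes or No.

0 ⊩ ¬(A → ¬A): no world accessible from 0 forces A → ¬A.

Yes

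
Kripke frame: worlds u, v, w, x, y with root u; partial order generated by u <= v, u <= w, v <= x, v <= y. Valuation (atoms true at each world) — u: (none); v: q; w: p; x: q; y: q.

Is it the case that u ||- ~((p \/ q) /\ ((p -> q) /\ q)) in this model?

u ||-/- ~((p \/ q) /\ ((p -> q) /\ q)) since v is accessible from u and v ||- (p \/ q) /\ ((p -> q) /\ q).
v ||- (p \/ q) /\ ((p -> q) /\ q) since v forces both conjuncts.

No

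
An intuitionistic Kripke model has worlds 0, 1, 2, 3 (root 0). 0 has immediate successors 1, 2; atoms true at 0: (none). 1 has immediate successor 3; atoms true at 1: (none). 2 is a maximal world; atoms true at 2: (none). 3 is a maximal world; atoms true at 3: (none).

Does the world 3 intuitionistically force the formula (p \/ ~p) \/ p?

Yes

3 ||- (p \/ ~p) \/ p via the disjunct p \/ ~p.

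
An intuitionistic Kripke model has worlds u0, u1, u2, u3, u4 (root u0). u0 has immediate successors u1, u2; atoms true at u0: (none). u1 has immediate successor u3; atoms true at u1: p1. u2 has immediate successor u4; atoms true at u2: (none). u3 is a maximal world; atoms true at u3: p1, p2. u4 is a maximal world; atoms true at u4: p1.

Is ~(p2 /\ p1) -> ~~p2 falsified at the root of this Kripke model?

Yes

u0 ||-/- ~(p2 /\ p1) -> ~~p2: at the accessible world u2, u2 ||- ~(p2 /\ p1) but u2 ||-/- ~~p2.
u2 ||-/- ~~p2 since u2 is accessible from u2 and u2 ||- ~p2.
u2 ||- ~p2: no world accessible from u2 forces p2.
So the root u0 does not force ~(p2 /\ p1) -> ~~p2; the model is a countermodel.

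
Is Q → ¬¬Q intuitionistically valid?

This is double-negation introduction, which is intuitionistically derivable.
If a world forces Q then every accessible world forces Q (persistence), so none forces ¬Q; hence ¬¬Q.

Yes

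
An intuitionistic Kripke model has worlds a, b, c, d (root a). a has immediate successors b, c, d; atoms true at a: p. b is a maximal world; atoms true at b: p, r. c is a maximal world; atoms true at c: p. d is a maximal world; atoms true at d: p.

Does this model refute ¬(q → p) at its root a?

Yes

a ⊮ ¬(q → p) since a is accessible from a and a ⊩ q → p.
a ⊩ q → p vacuously: no world accessible from a forces the antecedent q.
So the root a does not force ¬(q → p); the model is a countermodel.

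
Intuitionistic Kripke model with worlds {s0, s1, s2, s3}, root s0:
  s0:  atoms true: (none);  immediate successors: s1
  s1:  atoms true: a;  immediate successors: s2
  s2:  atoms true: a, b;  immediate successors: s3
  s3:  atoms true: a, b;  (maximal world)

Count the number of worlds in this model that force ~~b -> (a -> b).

2

s0: does not force it — s0 ||-/- ~~b -> (a -> b): already at s0 itself, s0 ||- ~~b but s0 ||-/- a -> b.
s1: does not force it — s1 ||-/- ~~b -> (a -> b): already at s1 itself, s1 ||- ~~b but s1 ||-/- a -> b.
s2: forces it.
s3: forces it.
Worlds forcing the formula: {s2, s3}.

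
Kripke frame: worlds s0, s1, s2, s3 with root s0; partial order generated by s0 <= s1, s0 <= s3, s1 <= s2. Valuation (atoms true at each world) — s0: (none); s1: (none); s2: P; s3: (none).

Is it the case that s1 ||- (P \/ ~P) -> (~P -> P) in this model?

s1 ||- (P \/ ~P) -> (~P -> P): every world accessible from s1 that forces P \/ ~P (namely s2) also forces ~P -> P.

Yes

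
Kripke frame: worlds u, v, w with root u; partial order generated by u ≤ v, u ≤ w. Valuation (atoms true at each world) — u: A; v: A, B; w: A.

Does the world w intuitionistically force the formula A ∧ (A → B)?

w ⊮ A ∧ (A → B) since w fails A → B.

No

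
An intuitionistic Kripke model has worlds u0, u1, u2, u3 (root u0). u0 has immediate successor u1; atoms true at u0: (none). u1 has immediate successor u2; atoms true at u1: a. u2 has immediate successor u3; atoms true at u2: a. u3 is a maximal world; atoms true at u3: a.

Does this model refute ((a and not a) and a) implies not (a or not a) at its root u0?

No

u0 forces ((a and not a) and a) implies not (a or not a) vacuously: no world accessible from u0 forces the antecedent (a and not a) and a.
So the root u0 forces ((a and not a) and a) implies not (a or not a); the model is not a countermodel.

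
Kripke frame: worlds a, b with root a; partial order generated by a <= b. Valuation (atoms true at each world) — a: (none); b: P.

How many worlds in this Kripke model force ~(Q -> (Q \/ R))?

a: does not force it — a ||-/- ~(Q -> (Q \/ R)) since a is accessible from a and a ||- Q -> (Q \/ R).
b: does not force it — b ||-/- ~(Q -> (Q \/ R)) since b is accessible from b and b ||- Q -> (Q \/ R).
Worlds forcing the formula: { }.

0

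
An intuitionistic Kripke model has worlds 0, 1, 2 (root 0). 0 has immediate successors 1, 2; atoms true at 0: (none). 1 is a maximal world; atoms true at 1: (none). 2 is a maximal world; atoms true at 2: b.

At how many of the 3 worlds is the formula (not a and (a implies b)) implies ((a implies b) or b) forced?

0: forces it.
1: forces it.
2: forces it.
Worlds forcing the formula: {0, 1, 2}.

3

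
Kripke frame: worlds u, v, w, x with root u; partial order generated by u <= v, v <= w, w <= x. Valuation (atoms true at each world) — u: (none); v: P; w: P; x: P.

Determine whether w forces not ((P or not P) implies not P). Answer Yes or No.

w forces not ((P or not P) implies not P): no world accessible from w forces (P or not P) implies not P.

Yes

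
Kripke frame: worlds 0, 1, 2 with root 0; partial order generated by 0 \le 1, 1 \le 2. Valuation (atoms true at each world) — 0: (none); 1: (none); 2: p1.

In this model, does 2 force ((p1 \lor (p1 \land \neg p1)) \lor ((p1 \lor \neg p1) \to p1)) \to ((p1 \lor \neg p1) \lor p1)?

Yes

2 \Vdash ((p1 \lor (p1 \land \neg p1)) \lor ((p1 \lor \neg p1) \to p1)) \to ((p1 \lor \neg p1) \lor p1): every world accessible from 2 that forces (p1 \lor (p1 \land \neg p1)) \lor ((p1 \lor \neg p1) \to p1) (namely 2) also forces (p1 \lor \neg p1) \lor p1.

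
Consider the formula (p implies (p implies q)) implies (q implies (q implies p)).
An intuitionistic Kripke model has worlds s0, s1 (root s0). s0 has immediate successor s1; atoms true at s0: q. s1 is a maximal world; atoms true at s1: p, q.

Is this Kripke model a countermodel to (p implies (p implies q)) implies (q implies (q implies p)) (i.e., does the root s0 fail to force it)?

Yes

s0 does not force (p implies (p implies q)) implies (q implies (q implies p)): already at s0 itself, s0 forces p implies (p implies q) but s0 does not force q implies (q implies p).
s0 does not force q implies (q implies p): already at s0 itself, s0 forces q but s0 does not force q implies p.
s0 does not force q implies p: already at s0 itself, s0 forces q but s0 does not force p.
s0 lacks atom p, so s0 does not force p.
So the root s0 does not force (p implies (p implies q)) implies (q implies (q implies p)); the model is a countermodel.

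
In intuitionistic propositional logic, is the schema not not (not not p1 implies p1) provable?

Yes

This is the double negation of double-negation elimination, which is intuitionistically derivable.
By Glivenko's theorem the double negation of any classical propositional tautology is intuitionistically provable; not not p1 implies p1 is classically a tautology.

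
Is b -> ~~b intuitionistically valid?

This is double-negation introduction, which is intuitionistically derivable.
If a world forces b then every accessible world forces b (persistence), so none forces ~b; hence ~~b.

Yes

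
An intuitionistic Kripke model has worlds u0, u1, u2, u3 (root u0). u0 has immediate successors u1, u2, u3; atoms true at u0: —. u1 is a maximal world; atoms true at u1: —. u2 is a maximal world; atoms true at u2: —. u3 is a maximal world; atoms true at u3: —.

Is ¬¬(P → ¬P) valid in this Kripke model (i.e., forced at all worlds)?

u0 ⊩ ¬¬(P → ¬P): no world accessible from u0 forces ¬(P → ¬P).
Since the root u0 forces ¬¬(P → ¬P) and forcing is persistent (monotone upward), every world forces it.

Yes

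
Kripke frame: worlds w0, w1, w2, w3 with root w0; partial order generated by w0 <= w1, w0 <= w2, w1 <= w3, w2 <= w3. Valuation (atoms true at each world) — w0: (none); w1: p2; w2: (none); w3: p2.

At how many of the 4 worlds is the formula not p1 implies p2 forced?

w0: does not force it — w0 does not force not p1 implies p2: already at w0 itself, w0 forces not p1 but w0 does not force p2.
w1: forces it.
w2: does not force it.
w3: forces it.
Worlds forcing the formula: {w1, w3}.

2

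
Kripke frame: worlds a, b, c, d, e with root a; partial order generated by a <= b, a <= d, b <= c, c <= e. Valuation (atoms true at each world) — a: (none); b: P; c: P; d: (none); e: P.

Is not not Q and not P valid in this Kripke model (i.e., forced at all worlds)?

No

Not every world: a does not force not not Q and not P.
a does not force not not Q and not P since a fails not not Q.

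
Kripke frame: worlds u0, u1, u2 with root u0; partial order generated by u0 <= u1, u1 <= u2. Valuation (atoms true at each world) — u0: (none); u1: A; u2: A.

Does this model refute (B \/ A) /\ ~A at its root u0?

Yes

u0 ||-/- (B \/ A) /\ ~A since u0 fails B \/ A.
So the root u0 does not force (B \/ A) /\ ~A; the model is a countermodel.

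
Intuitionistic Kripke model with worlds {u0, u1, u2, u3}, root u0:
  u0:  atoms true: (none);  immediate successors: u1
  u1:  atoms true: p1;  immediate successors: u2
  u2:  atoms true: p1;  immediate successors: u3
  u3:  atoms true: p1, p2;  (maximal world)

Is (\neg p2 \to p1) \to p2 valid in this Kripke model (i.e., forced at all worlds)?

Not every world: u0 \nVdash (\neg p2 \to p1) \to p2.
u0 \nVdash (\neg p2 \to p1) \to p2: already at u0 itself, u0 \Vdash \neg p2 \to p1 but u0 \nVdash p2.
u0 lacks atom p2, so u0 \nVdash p2.

No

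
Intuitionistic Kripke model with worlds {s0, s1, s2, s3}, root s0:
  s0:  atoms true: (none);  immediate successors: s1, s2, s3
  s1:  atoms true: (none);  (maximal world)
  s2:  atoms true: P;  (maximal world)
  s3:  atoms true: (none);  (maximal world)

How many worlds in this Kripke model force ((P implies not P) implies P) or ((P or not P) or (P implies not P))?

3

s0: does not force it — s0 does not force ((P implies not P) implies P) or ((P or not P) or (P implies not P)): neither disjunct is forced at s0.
s1: forces it.
s2: forces it.
s3: forces it.
Worlds forcing the formula: {s1, s2, s3}.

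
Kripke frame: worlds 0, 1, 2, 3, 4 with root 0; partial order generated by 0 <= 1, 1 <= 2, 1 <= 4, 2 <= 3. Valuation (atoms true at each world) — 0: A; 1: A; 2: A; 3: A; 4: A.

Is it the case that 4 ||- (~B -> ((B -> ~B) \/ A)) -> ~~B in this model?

No

4 ||-/- (~B -> ((B -> ~B) \/ A)) -> ~~B: already at 4 itself, 4 ||- ~B -> ((B -> ~B) \/ A) but 4 ||-/- ~~B.
4 ||-/- ~~B since 4 is accessible from 4 and 4 ||- ~B.
4 ||- ~B: no world accessible from 4 forces B.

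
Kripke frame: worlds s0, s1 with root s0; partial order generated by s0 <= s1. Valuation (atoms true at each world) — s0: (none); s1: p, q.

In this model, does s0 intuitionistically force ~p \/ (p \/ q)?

No

s0 ||-/- ~p \/ (p \/ q): neither disjunct is forced at s0.
s0 ||-/- ~p since s1 is accessible from s0 and s1 ||- p.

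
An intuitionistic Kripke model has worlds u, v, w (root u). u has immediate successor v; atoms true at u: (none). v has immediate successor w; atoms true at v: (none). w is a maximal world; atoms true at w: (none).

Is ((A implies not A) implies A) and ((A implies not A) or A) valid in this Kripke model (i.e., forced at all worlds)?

Not every world: u does not force ((A implies not A) implies A) and ((A implies not A) or A).
u does not force ((A implies not A) implies A) and ((A implies not A) or A) since u fails (A implies not A) implies A.

No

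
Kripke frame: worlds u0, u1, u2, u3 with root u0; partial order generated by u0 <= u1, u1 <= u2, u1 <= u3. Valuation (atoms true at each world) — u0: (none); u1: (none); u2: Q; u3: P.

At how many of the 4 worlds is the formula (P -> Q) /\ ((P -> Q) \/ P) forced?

u0: does not force it — u0 ||-/- (P -> Q) /\ ((P -> Q) \/ P) since u0 fails P -> Q.
u1: does not force it.
u2: forces it.
u3: does not force it.
Worlds forcing the formula: {u2}.

1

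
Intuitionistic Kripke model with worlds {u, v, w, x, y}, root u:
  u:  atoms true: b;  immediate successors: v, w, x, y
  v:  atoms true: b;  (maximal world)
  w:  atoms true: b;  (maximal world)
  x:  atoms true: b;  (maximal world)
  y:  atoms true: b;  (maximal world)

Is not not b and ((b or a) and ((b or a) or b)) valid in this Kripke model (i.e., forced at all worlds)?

u forces not not b and ((b or a) and ((b or a) or b)) since u forces both conjuncts.
Since the root u forces not not b and ((b or a) and ((b or a) or b)) and forcing is persistent (monotone upward), every world forces it.

Yes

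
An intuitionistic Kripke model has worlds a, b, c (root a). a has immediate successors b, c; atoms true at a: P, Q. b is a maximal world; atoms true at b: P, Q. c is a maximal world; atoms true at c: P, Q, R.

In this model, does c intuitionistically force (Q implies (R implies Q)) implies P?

Yes

c forces (Q implies (R implies Q)) implies P: every world accessible from c that forces Q implies (R implies Q) (namely c) also forces P.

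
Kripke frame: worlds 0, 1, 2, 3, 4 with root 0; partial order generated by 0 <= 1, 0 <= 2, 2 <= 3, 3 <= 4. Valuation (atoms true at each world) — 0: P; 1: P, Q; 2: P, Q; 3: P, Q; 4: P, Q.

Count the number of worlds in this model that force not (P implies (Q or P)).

0

0: does not force it — 0 does not force not (P implies (Q or P)) since 0 is accessible from 0 and 0 forces P implies (Q or P).
1: does not force it.
2: does not force it.
3: does not force it.
4: does not force it.
Worlds forcing the formula: { }.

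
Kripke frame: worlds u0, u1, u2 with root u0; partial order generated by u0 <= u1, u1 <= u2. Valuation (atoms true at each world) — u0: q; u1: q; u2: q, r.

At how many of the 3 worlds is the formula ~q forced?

u0: does not force it — u0 ||-/- ~q since u0 is accessible from u0 and u0 ||- q.
u1: does not force it — u1 ||-/- ~q since u1 is accessible from u1 and u1 ||- q.
u2: does not force it.
Worlds forcing the formula: { }.

0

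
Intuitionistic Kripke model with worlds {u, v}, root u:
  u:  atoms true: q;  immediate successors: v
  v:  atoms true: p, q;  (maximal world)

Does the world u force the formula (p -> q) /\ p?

No

u ||-/- (p -> q) /\ p since u fails p.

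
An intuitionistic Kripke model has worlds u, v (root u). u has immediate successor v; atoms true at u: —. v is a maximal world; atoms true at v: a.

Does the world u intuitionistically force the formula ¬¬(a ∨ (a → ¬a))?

Yes

u ⊩ ¬¬(a ∨ (a → ¬a)): no world accessible from u forces ¬(a ∨ (a → ¬a)).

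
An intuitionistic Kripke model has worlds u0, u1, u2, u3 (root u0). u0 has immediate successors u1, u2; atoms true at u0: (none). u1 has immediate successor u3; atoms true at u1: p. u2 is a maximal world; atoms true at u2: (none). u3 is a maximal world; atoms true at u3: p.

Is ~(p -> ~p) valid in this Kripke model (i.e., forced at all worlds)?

Not every world: u0 ||-/- ~(p -> ~p).
u0 ||-/- ~(p -> ~p) since u2 is accessible from u0 and u2 ||- p -> ~p.
u2 ||- p -> ~p vacuously: no world accessible from u2 forces the antecedent p.

No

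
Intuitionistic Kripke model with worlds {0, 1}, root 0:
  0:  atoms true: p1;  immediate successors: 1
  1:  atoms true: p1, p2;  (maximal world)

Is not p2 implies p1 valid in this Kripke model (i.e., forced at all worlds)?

Yes

0 forces not p2 implies p1 vacuously: no world accessible from 0 forces the antecedent not p2.
Since the root 0 forces not p2 implies p1 and forcing is persistent (monotone upward), every world forces it.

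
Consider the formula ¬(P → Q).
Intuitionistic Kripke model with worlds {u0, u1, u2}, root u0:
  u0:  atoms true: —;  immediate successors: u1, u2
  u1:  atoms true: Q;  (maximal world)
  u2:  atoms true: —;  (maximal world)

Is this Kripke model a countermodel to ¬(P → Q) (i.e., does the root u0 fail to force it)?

Yes

u0 ⊮ ¬(P → Q) since u0 is accessible from u0 and u0 ⊩ P → Q.
u0 ⊩ P → Q vacuously: no world accessible from u0 forces the antecedent P.
So the root u0 does not force ¬(P → Q); the model is a countermodel.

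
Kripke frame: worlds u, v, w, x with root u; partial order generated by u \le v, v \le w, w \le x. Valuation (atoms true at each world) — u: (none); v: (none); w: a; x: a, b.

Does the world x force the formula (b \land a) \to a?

Yes

x \Vdash (b \land a) \to a: every world accessible from x that forces b \land a (namely x) also forces a.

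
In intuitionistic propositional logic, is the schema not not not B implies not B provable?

This is triple-negation reduction, which is intuitionistically derivable.
Assume not not not B and suppose B. Then not not B (double-negation introduction), contradicting not not not B. So not B.

Yes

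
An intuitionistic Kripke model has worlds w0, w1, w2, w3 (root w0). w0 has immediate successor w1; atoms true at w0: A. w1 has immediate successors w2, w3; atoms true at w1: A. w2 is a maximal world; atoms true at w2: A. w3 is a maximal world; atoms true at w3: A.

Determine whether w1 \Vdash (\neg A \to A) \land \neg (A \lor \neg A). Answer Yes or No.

No

w1 \nVdash (\neg A \to A) \land \neg (A \lor \neg A) since w1 fails \neg (A \lor \neg A).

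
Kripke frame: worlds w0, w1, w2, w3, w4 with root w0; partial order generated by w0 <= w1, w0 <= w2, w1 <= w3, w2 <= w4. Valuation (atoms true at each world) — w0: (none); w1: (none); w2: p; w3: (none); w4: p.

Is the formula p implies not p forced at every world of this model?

Not every world: w0 does not force p implies not p.
w0 does not force p implies not p: at the accessible world w2, w2 forces p but w2 does not force not p.
w2 does not force not p since w2 is accessible from w2 and w2 forces p.

No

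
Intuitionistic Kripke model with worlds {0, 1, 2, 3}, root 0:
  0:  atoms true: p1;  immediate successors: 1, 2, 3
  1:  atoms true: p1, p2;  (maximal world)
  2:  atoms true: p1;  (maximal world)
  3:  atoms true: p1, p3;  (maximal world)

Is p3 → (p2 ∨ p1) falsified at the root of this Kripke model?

No

0 ⊩ p3 → (p2 ∨ p1): every world accessible from 0 that forces p3 (namely 3) also forces p2 ∨ p1.
So the root 0 forces p3 → (p2 ∨ p1); the model is not a countermodel.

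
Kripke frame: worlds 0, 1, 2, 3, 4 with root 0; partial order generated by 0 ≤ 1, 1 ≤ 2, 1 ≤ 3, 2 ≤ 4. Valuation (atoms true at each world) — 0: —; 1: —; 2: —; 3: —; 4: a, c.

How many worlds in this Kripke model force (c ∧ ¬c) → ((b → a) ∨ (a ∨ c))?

5

0: forces it.
1: forces it.
2: forces it.
3: forces it.
4: forces it.
Worlds forcing the formula: {0, 1, 2, 3, 4}.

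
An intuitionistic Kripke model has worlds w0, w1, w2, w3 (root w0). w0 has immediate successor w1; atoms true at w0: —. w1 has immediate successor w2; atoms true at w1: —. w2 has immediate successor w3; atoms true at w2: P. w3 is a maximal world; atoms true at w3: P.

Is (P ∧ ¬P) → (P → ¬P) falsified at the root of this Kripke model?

No

w0 ⊩ (P ∧ ¬P) → (P → ¬P) vacuously: no world accessible from w0 forces the antecedent P ∧ ¬P.
So the root w0 forces (P ∧ ¬P) → (P → ¬P); the model is not a countermodel.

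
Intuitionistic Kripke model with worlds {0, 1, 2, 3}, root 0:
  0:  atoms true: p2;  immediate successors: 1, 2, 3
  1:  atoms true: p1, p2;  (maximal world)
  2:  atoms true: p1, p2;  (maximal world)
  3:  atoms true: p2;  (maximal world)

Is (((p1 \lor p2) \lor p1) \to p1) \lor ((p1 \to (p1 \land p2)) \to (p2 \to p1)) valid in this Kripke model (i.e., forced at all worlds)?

No

Not every world: 0 \nVdash (((p1 \lor p2) \lor p1) \to p1) \lor ((p1 \to (p1 \land p2)) \to (p2 \to p1)).
0 \nVdash (((p1 \lor p2) \lor p1) \to p1) \lor ((p1 \to (p1 \land p2)) \to (p2 \to p1)): neither disjunct is forced at 0.
0 \nVdash ((p1 \lor p2) \lor p1) \to p1: already at 0 itself, 0 \Vdash (p1 \lor p2) \lor p1 but 0 \nVdash p1.
0 lacks atom p1, so 0 \nVdash p1.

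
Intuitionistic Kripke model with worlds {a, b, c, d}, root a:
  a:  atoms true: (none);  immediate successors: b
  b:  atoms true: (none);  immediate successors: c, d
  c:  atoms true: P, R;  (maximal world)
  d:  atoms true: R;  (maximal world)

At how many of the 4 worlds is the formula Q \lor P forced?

1

a: does not force it — a \nVdash Q \lor P: neither disjunct is forced at a.
b: does not force it — b \nVdash Q \lor P: neither disjunct is forced at b.
c: forces it.
d: does not force it.
Worlds forcing the formula: {c}.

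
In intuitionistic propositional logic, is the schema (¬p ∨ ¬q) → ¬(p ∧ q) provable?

This is a constructively valid De Morgan direction (disjunction of negations to negated conjunction), which is intuitionistically derivable.
If ¬p holds at a world then no accessible world forces p, hence none forces p ∧ q; likewise for ¬q.

Yes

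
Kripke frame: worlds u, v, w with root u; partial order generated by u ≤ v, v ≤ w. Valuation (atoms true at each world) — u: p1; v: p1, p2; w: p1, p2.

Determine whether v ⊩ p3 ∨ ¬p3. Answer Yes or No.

Yes

v ⊩ p3 ∨ ¬p3 via the disjunct ¬p3.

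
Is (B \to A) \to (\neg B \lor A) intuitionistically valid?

This is the material-implication-as-disjunction principle, which is not intuitionistically valid.
A Kripke countermodel: worlds s0, s1; order generated by s0 \le s1; atoms true at each world — s0:{}; s1:{A,B}.
s0 \nVdash (B \to A) \to (\neg B \lor A): already at s0 itself, s0 \Vdash B \to A but s0 \nVdash \neg B \lor A.
s0 \nVdash \neg B \lor A: neither disjunct is forced at s0.
s0 \nVdash \neg B since s1 is accessible from s0 and s1 \Vdash B.
So the root s0 does not force the formula.

No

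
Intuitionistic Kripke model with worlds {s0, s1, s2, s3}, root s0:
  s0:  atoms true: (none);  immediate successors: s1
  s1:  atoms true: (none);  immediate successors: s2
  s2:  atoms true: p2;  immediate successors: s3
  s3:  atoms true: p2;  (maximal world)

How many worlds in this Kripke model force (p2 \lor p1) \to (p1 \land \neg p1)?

0

s0: does not force it — s0 \nVdash (p2 \lor p1) \to (p1 \land \neg p1): at the accessible world s2, s2 \Vdash p2 \lor p1 but s2 \nVdash p1 \land \neg p1.
s1: does not force it — s1 \nVdash (p2 \lor p1) \to (p1 \land \neg p1): at the accessible world s2, s2 \Vdash p2 \lor p1 but s2 \nVdash p1 \land \neg p1.
s2: does not force it — s2 \nVdash (p2 \lor p1) \to (p1 \land \neg p1): already at s2 itself, s2 \Vdash p2 \lor p1 but s2 \nVdash p1 \land \neg p1.
s3: does not force it.
Worlds forcing the formula: { }.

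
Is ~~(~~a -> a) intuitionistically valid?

This is the double negation of double-negation elimination, which is intuitionistically derivable.
By Glivenko's theorem the double negation of any classical propositional tautology is intuitionistically provable; ~~a -> a is classically a tautology.

Yes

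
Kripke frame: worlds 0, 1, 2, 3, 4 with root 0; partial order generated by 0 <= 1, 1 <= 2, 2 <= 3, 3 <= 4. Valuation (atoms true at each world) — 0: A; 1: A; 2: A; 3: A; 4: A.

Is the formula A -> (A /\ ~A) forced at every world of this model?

Not every world: 0 ||-/- A -> (A /\ ~A).
0 ||-/- A -> (A /\ ~A): already at 0 itself, 0 ||- A but 0 ||-/- A /\ ~A.
0 ||-/- A /\ ~A since 0 fails ~A.

No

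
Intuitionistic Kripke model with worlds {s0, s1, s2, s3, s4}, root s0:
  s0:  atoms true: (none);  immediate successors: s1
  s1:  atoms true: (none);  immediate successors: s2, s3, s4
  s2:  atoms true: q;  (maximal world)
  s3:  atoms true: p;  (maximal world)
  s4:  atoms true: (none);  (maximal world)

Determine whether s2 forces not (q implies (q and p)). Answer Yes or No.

s2 forces not (q implies (q and p)): no world accessible from s2 forces q implies (q and p).

Yes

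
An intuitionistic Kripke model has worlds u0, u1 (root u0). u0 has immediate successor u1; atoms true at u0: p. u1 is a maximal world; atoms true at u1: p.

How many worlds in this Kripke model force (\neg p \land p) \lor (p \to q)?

u0: does not force it — u0 \nVdash (\neg p \land p) \lor (p \to q): neither disjunct is forced at u0.
u1: does not force it — u1 \nVdash (\neg p \land p) \lor (p \to q): neither disjunct is forced at u1.
Worlds forcing the formula: { }.

0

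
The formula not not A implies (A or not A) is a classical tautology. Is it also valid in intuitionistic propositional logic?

No

This is a variant of double-negation elimination (deriving excluded middle from double negation), which is not intuitionistically valid.
A Kripke countermodel: worlds a, b; order generated by a <= b; atoms true at each world — a:{}; b:{A}.
a does not force not not A implies (A or not A): already at a itself, a forces not not A but a does not force A or not A.
a does not force A or not A: neither disjunct is forced at a.
a lacks atom A, so a does not force A.
So the root a does not force the formula.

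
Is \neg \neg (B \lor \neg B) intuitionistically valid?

This is the double negation of excluded middle, which is intuitionistically derivable.
Assuming \neg (B \lor \neg B): from B we'd get B \lor \neg B, so \neg B; but then B \lor \neg B again — contradiction. Hence \neg \neg (B \lor \neg B).

Yes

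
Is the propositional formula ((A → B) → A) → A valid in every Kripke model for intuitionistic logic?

No

This is Peirce's law, which is not intuitionistically valid.
A Kripke countermodel: worlds s0, s1; order generated by s0 ≤ s1; atoms true at each world — s0:{}; s1:{A}.
s0 ⊮ ((A → B) → A) → A: already at s0 itself, s0 ⊩ (A → B) → A but s0 ⊮ A.
s0 lacks atom A, so s0 ⊮ A.
So the root s0 does not force the formula.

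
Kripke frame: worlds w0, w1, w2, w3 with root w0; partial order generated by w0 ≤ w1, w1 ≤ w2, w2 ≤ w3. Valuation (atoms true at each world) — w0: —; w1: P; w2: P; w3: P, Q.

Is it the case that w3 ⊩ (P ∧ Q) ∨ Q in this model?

w3 ⊩ (P ∧ Q) ∨ Q via the disjunct P ∧ Q.

Yes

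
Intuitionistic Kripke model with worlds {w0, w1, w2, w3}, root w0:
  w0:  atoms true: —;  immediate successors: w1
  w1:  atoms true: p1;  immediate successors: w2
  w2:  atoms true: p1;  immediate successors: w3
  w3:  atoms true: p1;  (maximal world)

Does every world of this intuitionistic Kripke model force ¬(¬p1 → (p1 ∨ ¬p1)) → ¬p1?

Yes

w0 ⊩ ¬(¬p1 → (p1 ∨ ¬p1)) → ¬p1 vacuously: no world accessible from w0 forces the antecedent ¬(¬p1 → (p1 ∨ ¬p1)).
Since the root w0 forces ¬(¬p1 → (p1 ∨ ¬p1)) → ¬p1 and forcing is persistent (monotone upward), every world forces it.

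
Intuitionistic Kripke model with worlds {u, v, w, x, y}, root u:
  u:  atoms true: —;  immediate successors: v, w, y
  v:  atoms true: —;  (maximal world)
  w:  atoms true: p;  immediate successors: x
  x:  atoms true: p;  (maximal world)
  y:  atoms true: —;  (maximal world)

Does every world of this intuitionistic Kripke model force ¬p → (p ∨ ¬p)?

Yes

u ⊩ ¬p → (p ∨ ¬p): every world accessible from u that forces ¬p (namely v, y) also forces p ∨ ¬p.
Since the root u forces ¬p → (p ∨ ¬p) and forcing is persistent (monotone upward), every world forces it.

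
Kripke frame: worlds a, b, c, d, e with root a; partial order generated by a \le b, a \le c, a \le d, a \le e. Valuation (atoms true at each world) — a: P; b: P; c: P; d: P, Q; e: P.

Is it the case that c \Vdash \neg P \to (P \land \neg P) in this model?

Yes

c \Vdash \neg P \to (P \land \neg P) vacuously: no world accessible from c forces the antecedent \neg P.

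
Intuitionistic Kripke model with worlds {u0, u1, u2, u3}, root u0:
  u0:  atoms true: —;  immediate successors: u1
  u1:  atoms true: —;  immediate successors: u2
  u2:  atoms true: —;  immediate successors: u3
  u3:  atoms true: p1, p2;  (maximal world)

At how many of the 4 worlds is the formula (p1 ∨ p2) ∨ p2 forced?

u0: does not force it — u0 ⊮ (p1 ∨ p2) ∨ p2: neither disjunct is forced at u0.
u1: does not force it.
u2: does not force it.
u3: forces it.
Worlds forcing the formula: {u3}.

1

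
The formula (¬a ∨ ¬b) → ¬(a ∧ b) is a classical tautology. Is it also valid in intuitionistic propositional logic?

Yes

This is a constructively valid De Morgan direction (disjunction of negations to negated conjunction), which is intuitionistically derivable.
If ¬a holds at a world then no accessible world forces a, hence none forces a ∧ b; likewise for ¬b.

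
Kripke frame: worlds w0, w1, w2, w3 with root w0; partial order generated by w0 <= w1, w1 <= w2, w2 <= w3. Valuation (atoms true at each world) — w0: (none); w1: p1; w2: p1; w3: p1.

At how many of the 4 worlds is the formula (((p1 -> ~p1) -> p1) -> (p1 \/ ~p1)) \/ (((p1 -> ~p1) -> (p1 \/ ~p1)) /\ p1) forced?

w0: does not force it — w0 ||-/- (((p1 -> ~p1) -> p1) -> (p1 \/ ~p1)) \/ (((p1 -> ~p1) -> (p1 \/ ~p1)) /\ p1): neither disjunct is forced at w0.
w1: forces it.
w2: forces it.
w3: forces it.
Worlds forcing the formula: {w1, w2, w3}.

3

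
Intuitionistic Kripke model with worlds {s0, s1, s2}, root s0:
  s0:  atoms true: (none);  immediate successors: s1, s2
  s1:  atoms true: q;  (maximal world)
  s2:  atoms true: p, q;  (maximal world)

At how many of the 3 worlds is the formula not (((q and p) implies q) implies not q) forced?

3

s0: forces it.
s1: forces it.
s2: forces it.
Worlds forcing the formula: {s0, s1, s2}.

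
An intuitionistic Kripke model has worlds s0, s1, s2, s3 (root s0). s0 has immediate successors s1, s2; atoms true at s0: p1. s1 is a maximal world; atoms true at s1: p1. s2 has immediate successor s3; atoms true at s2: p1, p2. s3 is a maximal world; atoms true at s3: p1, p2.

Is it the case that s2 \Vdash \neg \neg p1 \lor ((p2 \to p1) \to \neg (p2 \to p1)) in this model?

s2 \Vdash \neg \neg p1 \lor ((p2 \to p1) \to \neg (p2 \to p1)) via the disjunct \neg \neg p1.

Yes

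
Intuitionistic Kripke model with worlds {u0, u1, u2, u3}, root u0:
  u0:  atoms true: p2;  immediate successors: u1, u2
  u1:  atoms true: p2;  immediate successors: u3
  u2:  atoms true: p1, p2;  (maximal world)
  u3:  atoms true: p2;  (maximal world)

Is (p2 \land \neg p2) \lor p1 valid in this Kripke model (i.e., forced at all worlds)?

No

Not every world: u0 \nVdash (p2 \land \neg p2) \lor p1.
u0 \nVdash (p2 \land \neg p2) \lor p1: neither disjunct is forced at u0.
u0 \nVdash p2 \land \neg p2 since u0 fails \neg p2.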